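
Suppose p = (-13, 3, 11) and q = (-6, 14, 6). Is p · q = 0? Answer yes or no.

p · q = (-13)·(-6) + 3·14 + 11·6 = 78 + 42 + 66 = 186
Nonzero, so the vectors are not orthogonal.

no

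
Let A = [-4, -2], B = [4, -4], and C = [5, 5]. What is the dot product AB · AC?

AB = B − A = (8, -2)
AC = C − A = (9, 7)
AB · AC = 8·9 + (-2)·7 = 72 - 14 = 58

58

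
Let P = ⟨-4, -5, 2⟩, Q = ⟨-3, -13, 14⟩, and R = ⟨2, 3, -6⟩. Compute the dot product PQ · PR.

-154

PQ = Q − P = (1, -8, 12)
PR = R − P = (6, 8, -8)
PQ · PR = 1·6 + (-8)·8 + 12·(-8) = 6 - 64 - 96 = -154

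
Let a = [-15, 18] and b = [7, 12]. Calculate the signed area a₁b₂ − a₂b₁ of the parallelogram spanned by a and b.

-306

(-15)·12 - 18·7 = -180 - 126 = -306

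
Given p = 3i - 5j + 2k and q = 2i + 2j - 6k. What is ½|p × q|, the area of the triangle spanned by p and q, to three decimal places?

18.815

i: (-5)·(-6) - 2·2 = 30 - 4 = 26
j: 2·2 - 3·(-6) = 4 - (-18) = 22
k: 3·2 - (-5)·2 = 6 - (-10) = 16
p × q = (26, 22, 16)
|p × q| = √(26² + 22² + 16²) = √1416 ≈ 37.6298
area = ½ · 37.6298 ≈ 18.815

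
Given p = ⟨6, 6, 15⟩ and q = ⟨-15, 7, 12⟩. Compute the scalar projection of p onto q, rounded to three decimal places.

p · q = 6·(-15) + 6·7 + 15·12 = -90 + 42 + 180 = 132
|q| = √(225 + 49 + 144) = √418 ≈ 20.4450
comp_q p = 132 / √418 ≈ 6.456

6.456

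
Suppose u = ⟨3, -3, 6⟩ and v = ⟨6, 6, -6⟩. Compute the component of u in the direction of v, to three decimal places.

-3.464

u · v = 3·6 + (-3)·6 + 6·(-6) = 18 - 18 - 36 = -36
|v| = √(36 + 36 + 36) = √108 ≈ 10.3923
comp_v u = -36 / √108 ≈ -3.464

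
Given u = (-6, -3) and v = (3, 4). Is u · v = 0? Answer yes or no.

no

u · v = (-6)·3 + (-3)·4 = -18 - 12 = -30
Nonzero, so the vectors are not orthogonal.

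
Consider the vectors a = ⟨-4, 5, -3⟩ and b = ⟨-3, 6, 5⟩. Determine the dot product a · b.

a · b = (-4)·(-3) + 5·6 + (-3)·5 = 12 + 30 - 15 = 27

27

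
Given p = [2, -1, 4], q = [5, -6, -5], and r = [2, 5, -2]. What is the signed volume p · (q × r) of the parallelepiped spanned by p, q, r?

222

q × r:
i: (-6)·(-2) - (-5)·5 = 12 - (-25) = 37
j: (-5)·2 - 5·(-2) = -10 - (-10) = 0
k: 5·5 - (-6)·2 = 25 - (-12) = 37
q × r = (37, 0, 37)
p · (q × r) = 2·37 + (-1)·0 + 4·37 = 74 + 0 + 148 = 222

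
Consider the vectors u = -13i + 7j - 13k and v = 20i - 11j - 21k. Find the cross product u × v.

i: 7·(-21) - (-13)·(-11) = -147 - 143 = -290
j: (-13)·20 - (-13)·(-21) = -260 - 273 = -533
k: (-13)·(-11) - 7·20 = 143 - 140 = 3
u × v = (-290, -533, 3)

(-290, -533, 3)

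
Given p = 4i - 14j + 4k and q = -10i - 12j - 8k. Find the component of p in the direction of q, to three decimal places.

p · q = 4·(-10) + (-14)·(-12) + 4·(-8) = -40 + 168 - 32 = 96
|q| = √(100 + 144 + 64) = √308 ≈ 17.5499
comp_q p = 96 / √308 ≈ 5.470

5.470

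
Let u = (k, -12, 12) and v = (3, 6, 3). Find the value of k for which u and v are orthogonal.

12

u · v = k·3 + (-12)·6 + 12·3 = -36 + 3k
Set equal to 0: 3k = 36, so k = 12.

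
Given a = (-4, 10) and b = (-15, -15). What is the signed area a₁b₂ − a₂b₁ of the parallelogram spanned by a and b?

210

(-4)·(-15) - 10·(-15) = 60 - (-150) = 210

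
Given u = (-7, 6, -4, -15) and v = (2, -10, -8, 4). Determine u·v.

u · v = (-7)·2 + 6·(-10) + (-4)·(-8) + (-15)·4 = -14 - 60 + 32 - 60 = -102

-102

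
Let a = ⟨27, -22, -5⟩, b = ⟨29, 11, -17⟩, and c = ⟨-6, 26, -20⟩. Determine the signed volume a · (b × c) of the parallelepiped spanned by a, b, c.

-13110

b × c:
i: 11·(-20) - (-17)·26 = -220 - (-442) = 222
j: (-17)·(-6) - 29·(-20) = 102 - (-580) = 682
k: 29·26 - 11·(-6) = 754 - (-66) = 820
b × c = (222, 682, 820)
a · (b × c) = 27·222 + (-22)·682 + (-5)·820 = 5994 - 15004 - 4100 = -13110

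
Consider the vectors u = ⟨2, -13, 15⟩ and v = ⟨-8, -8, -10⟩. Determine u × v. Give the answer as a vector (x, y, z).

i: (-13)·(-10) - 15·(-8) = 130 - (-120) = 250
j: 15·(-8) - 2·(-10) = -120 - (-20) = -100
k: 2·(-8) - (-13)·(-8) = -16 - 104 = -120
u × v = (250, -100, -120)

(250, -100, -120)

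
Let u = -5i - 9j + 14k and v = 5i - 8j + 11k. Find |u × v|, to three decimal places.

i: (-9)·11 - 14·(-8) = -99 - (-112) = 13
j: 14·5 - (-5)·11 = 70 - (-55) = 125
k: (-5)·(-8) - (-9)·5 = 40 - (-45) = 85
u × v = (13, 125, 85)
|u × v| = √(13² + 125² + 85²) = √23019 ≈ 151.7201

151.720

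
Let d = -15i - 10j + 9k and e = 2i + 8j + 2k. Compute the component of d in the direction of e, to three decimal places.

-10.842

d · e = (-15)·2 + (-10)·8 + 9·2 = -30 - 80 + 18 = -92
|e| = √(4 + 64 + 4) = √72 ≈ 8.4853
comp_e d = -92 / √72 ≈ -10.842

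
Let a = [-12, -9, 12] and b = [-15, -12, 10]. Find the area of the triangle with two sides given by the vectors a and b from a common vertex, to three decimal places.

i: (-9)·10 - 12·(-12) = -90 - (-144) = 54
j: 12·(-15) - (-12)·10 = -180 - (-120) = -60
k: (-12)·(-12) - (-9)·(-15) = 144 - 135 = 9
a × b = (54, -60, 9)
|a × b| = √(54² + (-60)² + 9²) = √6597 ≈ 81.2219
area = ½ · 81.2219 ≈ 40.611

40.611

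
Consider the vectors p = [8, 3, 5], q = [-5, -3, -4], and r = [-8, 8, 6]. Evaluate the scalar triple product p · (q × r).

-22

q × r:
i: (-3)·6 - (-4)·8 = -18 - (-32) = 14
j: (-4)·(-8) - (-5)·6 = 32 - (-30) = 62
k: (-5)·8 - (-3)·(-8) = -40 - 24 = -64
q × r = (14, 62, -64)
p · (q × r) = 8·14 + 3·62 + 5·(-64) = 112 + 186 - 320 = -22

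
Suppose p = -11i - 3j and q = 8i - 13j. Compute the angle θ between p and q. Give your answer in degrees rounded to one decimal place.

p · q = (-11)·8 + (-3)·(-13) = -88 + 39 = -49
|p|² = 121 + 9 = 130,  |p| = √130 ≈ 11.401754
|q|² = 64 + 169 = 233,  |q| = √233 ≈ 15.264338
cos θ = -49 / (11.401754 · 15.264338) ≈ -0.28154
θ = arccos(-0.28154) ≈ 106.4°

106.4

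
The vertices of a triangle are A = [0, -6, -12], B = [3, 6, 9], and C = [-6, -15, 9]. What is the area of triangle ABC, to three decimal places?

AB = (3, 12, 21),  AC = (-6, -9, 21)
i: 12·21 - 21·(-9) = 252 - (-189) = 441
j: 21·(-6) - 3·21 = -126 - 63 = -189
k: 3·(-9) - 12·(-6) = -27 - (-72) = 45
AB × AC = (441, -189, 45)
|AB × AC| = √232227 ≈ 481.8994
area = ½ · 481.8994 ≈ 240.950

240.950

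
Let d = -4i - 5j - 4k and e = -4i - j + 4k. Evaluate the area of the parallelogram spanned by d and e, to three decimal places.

43.081

i: (-5)·4 - (-4)·(-1) = -20 - 4 = -24
j: (-4)·(-4) - (-4)·4 = 16 - (-16) = 32
k: (-4)·(-1) - (-5)·(-4) = 4 - 20 = -16
d × e = (-24, 32, -16)
|d × e| = √((-24)² + 32² + (-16)²) = √1856 ≈ 43.0813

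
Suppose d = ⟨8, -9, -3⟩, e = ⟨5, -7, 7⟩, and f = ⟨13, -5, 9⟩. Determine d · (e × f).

e × f:
i: (-7)·9 - 7·(-5) = -63 - (-35) = -28
j: 7·13 - 5·9 = 91 - 45 = 46
k: 5·(-5) - (-7)·13 = -25 - (-91) = 66
e × f = (-28, 46, 66)
d · (e × f) = 8·(-28) + (-9)·46 + (-3)·66 = -224 - 414 - 198 = -836

-836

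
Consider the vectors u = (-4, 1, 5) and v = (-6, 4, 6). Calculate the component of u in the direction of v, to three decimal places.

6.183

u · v = (-4)·(-6) + 1·4 + 5·6 = 24 + 4 + 30 = 58
|v| = √(36 + 16 + 36) = √88 ≈ 9.3808
comp_v u = 58 / √88 ≈ 6.183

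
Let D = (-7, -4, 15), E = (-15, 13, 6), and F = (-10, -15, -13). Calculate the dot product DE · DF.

89

DE = E − D = (-8, 17, -9)
DF = F − D = (-3, -11, -28)
DE · DF = (-8)·(-3) + 17·(-11) + (-9)·(-28) = 24 - 187 + 252 = 89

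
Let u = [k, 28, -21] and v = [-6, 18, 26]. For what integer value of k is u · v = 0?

u · v = k·(-6) + 28·18 + (-21)·26 = -42 - 6k
Set equal to 0: -6k = 42, so k = -7.

-7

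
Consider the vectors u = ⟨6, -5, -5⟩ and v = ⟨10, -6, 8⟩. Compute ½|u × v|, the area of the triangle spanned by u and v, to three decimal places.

i: (-5)·8 - (-5)·(-6) = -40 - 30 = -70
j: (-5)·10 - 6·8 = -50 - 48 = -98
k: 6·(-6) - (-5)·10 = -36 - (-50) = 14
u × v = (-70, -98, 14)
|u × v| = √((-70)² + (-98)² + 14²) = √14700 ≈ 121.2436
area = ½ · 121.2436 ≈ 60.622

60.622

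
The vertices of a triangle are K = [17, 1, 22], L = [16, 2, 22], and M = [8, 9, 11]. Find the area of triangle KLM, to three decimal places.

7.794

KL = (-1, 1, 0),  KM = (-9, 8, -11)
i: 1·(-11) - 0·8 = -11 - 0 = -11
j: 0·(-9) - (-1)·(-11) = 0 - 11 = -11
k: (-1)·8 - 1·(-9) = -8 - (-9) = 1
KL × KM = (-11, -11, 1)
|KL × KM| = √243 ≈ 15.5885
area = ½ · 15.5885 ≈ 7.794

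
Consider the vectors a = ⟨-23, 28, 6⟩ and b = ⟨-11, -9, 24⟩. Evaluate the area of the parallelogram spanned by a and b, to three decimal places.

1014.148

i: 28·24 - 6·(-9) = 672 - (-54) = 726
j: 6·(-11) - (-23)·24 = -66 - (-552) = 486
k: (-23)·(-9) - 28·(-11) = 207 - (-308) = 515
a × b = (726, 486, 515)
|a × b| = √(726² + 486² + 515²) = √1028497 ≈ 1014.1484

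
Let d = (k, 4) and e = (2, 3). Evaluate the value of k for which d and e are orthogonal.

d · e = k·2 + 4·3 = 12 + 2k
Set equal to 0: 2k = -12, so k = -6.

-6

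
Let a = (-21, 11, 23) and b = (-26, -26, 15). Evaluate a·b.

605

a · b = (-21)·(-26) + 11·(-26) + 23·15 = 546 - 286 + 345 = 605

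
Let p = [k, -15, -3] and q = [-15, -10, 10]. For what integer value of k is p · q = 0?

p · q = k·(-15) + (-15)·(-10) + (-3)·10 = 120 - 15k
Set equal to 0: -15k = -120, so k = 8.

8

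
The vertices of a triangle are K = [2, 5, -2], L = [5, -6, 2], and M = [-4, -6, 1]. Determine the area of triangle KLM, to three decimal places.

52.467

KL = (3, -11, 4),  KM = (-6, -11, 3)
i: (-11)·3 - 4·(-11) = -33 - (-44) = 11
j: 4·(-6) - 3·3 = -24 - 9 = -33
k: 3·(-11) - (-11)·(-6) = -33 - 66 = -99
KL × KM = (11, -33, -99)
|KL × KM| = √11011 ≈ 104.9333
area = ½ · 104.9333 ≈ 52.467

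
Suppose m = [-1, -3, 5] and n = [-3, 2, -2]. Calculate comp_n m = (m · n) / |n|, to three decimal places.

m · n = (-1)·(-3) + (-3)·2 + 5·(-2) = 3 - 6 - 10 = -13
|n| = √(9 + 4 + 4) = √17 ≈ 4.1231
comp_n m = -13 / √17 ≈ -3.153

-3.153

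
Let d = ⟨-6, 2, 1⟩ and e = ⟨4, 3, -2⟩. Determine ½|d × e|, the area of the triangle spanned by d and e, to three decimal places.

14.045

i: 2·(-2) - 1·3 = -4 - 3 = -7
j: 1·4 - (-6)·(-2) = 4 - 12 = -8
k: (-6)·3 - 2·4 = -18 - 8 = -26
d × e = (-7, -8, -26)
|d × e| = √((-7)² + (-8)² + (-26)²) = √789 ≈ 28.0891
area = ½ · 28.0891 ≈ 14.045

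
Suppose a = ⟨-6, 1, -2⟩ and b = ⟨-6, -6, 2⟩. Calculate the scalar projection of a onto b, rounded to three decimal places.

2.982

a · b = (-6)·(-6) + 1·(-6) + (-2)·2 = 36 - 6 - 4 = 26
|b| = √(36 + 36 + 4) = √76 ≈ 8.7178
comp_b a = 26 / √76 ≈ 2.982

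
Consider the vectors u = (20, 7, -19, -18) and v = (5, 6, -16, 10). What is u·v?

266

u · v = 20·5 + 7·6 + (-19)·(-16) + (-18)·10 = 100 + 42 + 304 - 180 = 266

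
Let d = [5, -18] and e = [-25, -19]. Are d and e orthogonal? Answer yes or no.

d · e = 5·(-25) + (-18)·(-19) = -125 + 342 = 217
Nonzero, so the vectors are not orthogonal.

no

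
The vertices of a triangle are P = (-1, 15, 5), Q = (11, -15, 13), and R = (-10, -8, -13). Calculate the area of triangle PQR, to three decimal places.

459.083

PQ = (12, -30, 8),  PR = (-9, -23, -18)
i: (-30)·(-18) - 8·(-23) = 540 - (-184) = 724
j: 8·(-9) - 12·(-18) = -72 - (-216) = 144
k: 12·(-23) - (-30)·(-9) = -276 - 270 = -546
PQ × PR = (724, 144, -546)
|PQ × PR| = √843028 ≈ 918.1656
area = ½ · 918.1656 ≈ 459.083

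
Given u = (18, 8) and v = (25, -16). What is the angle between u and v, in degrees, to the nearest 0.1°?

u · v = 18·25 + 8·(-16) = 450 - 128 = 322
|u|² = 324 + 64 = 388,  |u| = √388 ≈ 19.697716
|v|² = 625 + 256 = 881,  |v| = √881 ≈ 29.681644
cos θ = 322 / (19.697716 · 29.681644) ≈ 0.55075
θ = arccos(0.55075) ≈ 56.6°

56.6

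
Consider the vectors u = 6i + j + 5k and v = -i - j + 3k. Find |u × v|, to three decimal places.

24.860

i: 1·3 - 5·(-1) = 3 - (-5) = 8
j: 5·(-1) - 6·3 = -5 - 18 = -23
k: 6·(-1) - 1·(-1) = -6 - (-1) = -5
u × v = (8, -23, -5)
|u × v| = √(8² + (-23)² + (-5)²) = √618 ≈ 24.8596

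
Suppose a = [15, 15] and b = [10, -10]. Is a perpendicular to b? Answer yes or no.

yes

a · b = 15·10 + 15·(-10) = 150 - 150 = 0
Zero, so the vectors are orthogonal.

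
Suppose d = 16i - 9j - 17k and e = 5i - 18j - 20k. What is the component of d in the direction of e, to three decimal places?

21.266

d · e = 16·5 + (-9)·(-18) + (-17)·(-20) = 80 + 162 + 340 = 582
|e| = √(25 + 324 + 400) = √749 ≈ 27.3679
comp_e d = 582 / √749 ≈ 21.266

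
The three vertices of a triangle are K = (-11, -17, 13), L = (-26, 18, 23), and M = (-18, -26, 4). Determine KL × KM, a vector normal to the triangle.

(-225, -205, 380)

KL = (-15, 35, 10)
KM = (-7, -9, -9)
i: 35·(-9) - 10·(-9) = -315 - (-90) = -225
j: 10·(-7) - (-15)·(-9) = -70 - 135 = -205
k: (-15)·(-9) - 35·(-7) = 135 - (-245) = 380
KL × KM = (-225, -205, 380)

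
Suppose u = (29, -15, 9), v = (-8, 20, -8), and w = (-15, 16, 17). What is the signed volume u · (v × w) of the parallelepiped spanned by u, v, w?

11280

v × w:
i: 20·17 - (-8)·16 = 340 - (-128) = 468
j: (-8)·(-15) - (-8)·17 = 120 - (-136) = 256
k: (-8)·16 - 20·(-15) = -128 - (-300) = 172
v × w = (468, 256, 172)
u · (v × w) = 29·468 + (-15)·256 + 9·172 = 13572 - 3840 + 1548 = 11280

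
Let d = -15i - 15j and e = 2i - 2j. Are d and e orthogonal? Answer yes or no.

d · e = (-15)·2 + (-15)·(-2) = -30 + 30 = 0
Zero, so the vectors are orthogonal.

yes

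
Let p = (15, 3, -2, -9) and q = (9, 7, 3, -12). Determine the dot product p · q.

p · q = 15·9 + 3·7 + (-2)·3 + (-9)·(-12) = 135 + 21 - 6 + 108 = 258

258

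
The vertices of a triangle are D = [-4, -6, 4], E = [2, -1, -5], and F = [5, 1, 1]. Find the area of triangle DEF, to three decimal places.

DE = (6, 5, -9),  DF = (9, 7, -3)
i: 5·(-3) - (-9)·7 = -15 - (-63) = 48
j: (-9)·9 - 6·(-3) = -81 - (-18) = -63
k: 6·7 - 5·9 = 42 - 45 = -3
DE × DF = (48, -63, -3)
|DE × DF| = √6282 ≈ 79.2591
area = ½ · 79.2591 ≈ 39.630

39.630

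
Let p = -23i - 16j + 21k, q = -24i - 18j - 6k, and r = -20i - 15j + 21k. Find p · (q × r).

q × r:
i: (-18)·21 - (-6)·(-15) = -378 - 90 = -468
j: (-6)·(-20) - (-24)·21 = 120 - (-504) = 624
k: (-24)·(-15) - (-18)·(-20) = 360 - 360 = 0
q × r = (-468, 624, 0)
p · (q × r) = (-23)·(-468) + (-16)·624 + 21·0 = 10764 - 9984 + 0 = 780

780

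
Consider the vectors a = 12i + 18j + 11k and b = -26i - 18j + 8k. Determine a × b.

(342, -382, 252)

i: 18·8 - 11·(-18) = 144 - (-198) = 342
j: 11·(-26) - 12·8 = -286 - 96 = -382
k: 12·(-18) - 18·(-26) = -216 - (-468) = 252
a × b = (342, -382, 252)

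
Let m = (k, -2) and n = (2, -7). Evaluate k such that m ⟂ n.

-7

m · n = k·2 + (-2)·(-7) = 14 + 2k
Set equal to 0: 2k = -14, so k = -7.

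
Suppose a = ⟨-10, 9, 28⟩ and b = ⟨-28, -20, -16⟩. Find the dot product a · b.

a · b = (-10)·(-28) + 9·(-20) + 28·(-16) = 280 - 180 - 448 = -348

-348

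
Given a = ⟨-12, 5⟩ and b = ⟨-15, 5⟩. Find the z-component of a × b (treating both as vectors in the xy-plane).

(-12)·5 - 5·(-15) = -60 - (-75) = 15

15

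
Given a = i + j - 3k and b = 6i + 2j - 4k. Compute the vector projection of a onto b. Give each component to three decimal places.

(2.143, 0.714, -1.429)

a · b = 1·6 + 1·2 + (-3)·(-4) = 6 + 2 + 12 = 20
|b|² = 36 + 4 + 16 = 56
proj_b a = (20/56) · (6, 2, -4) ≈ (2.143, 0.714, -1.429)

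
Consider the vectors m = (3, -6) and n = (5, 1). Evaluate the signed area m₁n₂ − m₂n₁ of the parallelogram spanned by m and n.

33

3·1 - (-6)·5 = 3 - (-30) = 33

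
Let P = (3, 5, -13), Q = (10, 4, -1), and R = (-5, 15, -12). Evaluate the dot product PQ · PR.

-54

PQ = Q − P = (7, -1, 12)
PR = R − P = (-8, 10, 1)
PQ · PR = 7·(-8) + (-1)·10 + 12·1 = -56 - 10 + 12 = -54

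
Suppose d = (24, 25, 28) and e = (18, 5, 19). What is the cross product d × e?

i: 25·19 - 28·5 = 475 - 140 = 335
j: 28·18 - 24·19 = 504 - 456 = 48
k: 24·5 - 25·18 = 120 - 450 = -330
d × e = (335, 48, -330)

(335, 48, -330)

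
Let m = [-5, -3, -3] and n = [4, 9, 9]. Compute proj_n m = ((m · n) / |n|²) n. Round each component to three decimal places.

m · n = (-5)·4 + (-3)·9 + (-3)·9 = -20 - 27 - 27 = -74
|n|² = 16 + 81 + 81 = 178
proj_n m = (-74/178) · (4, 9, 9) ≈ (-1.663, -3.742, -3.742)

(-1.663, -3.742, -3.742)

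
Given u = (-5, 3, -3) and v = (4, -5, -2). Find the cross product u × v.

(-21, -22, 13)

i: 3·(-2) - (-3)·(-5) = -6 - 15 = -21
j: (-3)·4 - (-5)·(-2) = -12 - 10 = -22
k: (-5)·(-5) - 3·4 = 25 - 12 = 13
u × v = (-21, -22, 13)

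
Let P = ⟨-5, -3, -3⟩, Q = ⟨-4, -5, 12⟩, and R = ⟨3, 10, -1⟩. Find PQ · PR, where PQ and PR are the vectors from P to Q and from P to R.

12

PQ = Q − P = (1, -2, 15)
PR = R − P = (8, 13, 2)
PQ · PR = 1·8 + (-2)·13 + 15·2 = 8 - 26 + 30 = 12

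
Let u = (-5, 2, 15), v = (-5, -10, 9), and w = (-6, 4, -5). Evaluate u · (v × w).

-1428

v × w:
i: (-10)·(-5) - 9·4 = 50 - 36 = 14
j: 9·(-6) - (-5)·(-5) = -54 - 25 = -79
k: (-5)·4 - (-10)·(-6) = -20 - 60 = -80
v × w = (14, -79, -80)
u · (v × w) = (-5)·14 + 2·(-79) + 15·(-80) = -70 - 158 - 1200 = -1428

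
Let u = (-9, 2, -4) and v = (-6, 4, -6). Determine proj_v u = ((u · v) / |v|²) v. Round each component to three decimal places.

u · v = (-9)·(-6) + 2·4 + (-4)·(-6) = 54 + 8 + 24 = 86
|v|² = 36 + 16 + 36 = 88
proj_v u = (86/88) · (-6, 4, -6) ≈ (-5.864, 3.909, -5.864)

(-5.864, 3.909, -5.864)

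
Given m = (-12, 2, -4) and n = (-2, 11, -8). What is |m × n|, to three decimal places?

i: 2·(-8) - (-4)·11 = -16 - (-44) = 28
j: (-4)·(-2) - (-12)·(-8) = 8 - 96 = -88
k: (-12)·11 - 2·(-2) = -132 - (-4) = -128
m × n = (28, -88, -128)
|m × n| = √(28² + (-88)² + (-128)²) = √24912 ≈ 157.8354

157.835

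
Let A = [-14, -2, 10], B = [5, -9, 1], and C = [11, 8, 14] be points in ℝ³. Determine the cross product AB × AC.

AB = (19, -7, -9)
AC = (25, 10, 4)
i: (-7)·4 - (-9)·10 = -28 - (-90) = 62
j: (-9)·25 - 19·4 = -225 - 76 = -301
k: 19·10 - (-7)·25 = 190 - (-175) = 365
AB × AC = (62, -301, 365)

(62, -301, 365)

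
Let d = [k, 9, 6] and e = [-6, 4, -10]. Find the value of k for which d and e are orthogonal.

-4

d · e = k·(-6) + 9·4 + 6·(-10) = -24 - 6k
Set equal to 0: -6k = 24, so k = -4.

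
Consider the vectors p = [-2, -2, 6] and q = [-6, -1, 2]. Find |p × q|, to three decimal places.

33.586

i: (-2)·2 - 6·(-1) = -4 - (-6) = 2
j: 6·(-6) - (-2)·2 = -36 - (-4) = -32
k: (-2)·(-1) - (-2)·(-6) = 2 - 12 = -10
p × q = (2, -32, -10)
|p × q| = √(2² + (-32)² + (-10)²) = √1128 ≈ 33.5857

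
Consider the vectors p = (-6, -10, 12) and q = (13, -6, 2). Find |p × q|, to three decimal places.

241.835

i: (-10)·2 - 12·(-6) = -20 - (-72) = 52
j: 12·13 - (-6)·2 = 156 - (-12) = 168
k: (-6)·(-6) - (-10)·13 = 36 - (-130) = 166
p × q = (52, 168, 166)
|p × q| = √(52² + 168² + 166²) = √58484 ≈ 241.8347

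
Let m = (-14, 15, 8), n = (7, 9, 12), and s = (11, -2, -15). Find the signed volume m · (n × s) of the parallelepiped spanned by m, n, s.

n × s:
i: 9·(-15) - 12·(-2) = -135 - (-24) = -111
j: 12·11 - 7·(-15) = 132 - (-105) = 237
k: 7·(-2) - 9·11 = -14 - 99 = -113
n × s = (-111, 237, -113)
m · (n × s) = (-14)·(-111) + 15·237 + 8·(-113) = 1554 + 3555 - 904 = 4205

4205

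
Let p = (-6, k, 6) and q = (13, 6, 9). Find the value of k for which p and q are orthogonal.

4

p · q = (-6)·13 + k·6 + 6·9 = -24 + 6k
Set equal to 0: 6k = 24, so k = 4.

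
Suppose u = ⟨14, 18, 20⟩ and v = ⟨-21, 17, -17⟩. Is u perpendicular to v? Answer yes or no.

u · v = 14·(-21) + 18·17 + 20·(-17) = -294 + 306 - 340 = -328
Nonzero, so the vectors are not orthogonal.

no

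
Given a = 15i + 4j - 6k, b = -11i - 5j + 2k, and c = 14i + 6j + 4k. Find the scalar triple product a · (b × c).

-216

b × c:
i: (-5)·4 - 2·6 = -20 - 12 = -32
j: 2·14 - (-11)·4 = 28 - (-44) = 72
k: (-11)·6 - (-5)·14 = -66 - (-70) = 4
b × c = (-32, 72, 4)
a · (b × c) = 15·(-32) + 4·72 + (-6)·4 = -480 + 288 - 24 = -216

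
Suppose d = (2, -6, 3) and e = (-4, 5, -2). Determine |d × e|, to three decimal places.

16.401

i: (-6)·(-2) - 3·5 = 12 - 15 = -3
j: 3·(-4) - 2·(-2) = -12 - (-4) = -8
k: 2·5 - (-6)·(-4) = 10 - 24 = -14
d × e = (-3, -8, -14)
|d × e| = √((-3)² + (-8)² + (-14)²) = √269 ≈ 16.4012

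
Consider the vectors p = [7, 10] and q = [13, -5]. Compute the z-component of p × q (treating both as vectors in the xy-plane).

7·(-5) - 10·13 = -35 - 130 = -165

-165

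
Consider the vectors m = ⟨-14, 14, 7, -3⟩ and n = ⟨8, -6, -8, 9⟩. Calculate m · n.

m · n = (-14)·8 + 14·(-6) + 7·(-8) + (-3)·9 = -112 - 84 - 56 - 27 = -279

-279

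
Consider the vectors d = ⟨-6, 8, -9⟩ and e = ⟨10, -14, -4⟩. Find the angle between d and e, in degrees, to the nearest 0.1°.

d · e = (-6)·10 + 8·(-14) + (-9)·(-4) = -60 - 112 + 36 = -136
|d|² = 36 + 64 + 81 = 181,  |d| = √181 ≈ 13.453624
|e|² = 100 + 196 + 16 = 312,  |e| = √312 ≈ 17.663522
cos θ = -136 / (13.453624 · 17.663522) ≈ -0.57230
θ = arccos(-0.57230) ≈ 124.9°

124.9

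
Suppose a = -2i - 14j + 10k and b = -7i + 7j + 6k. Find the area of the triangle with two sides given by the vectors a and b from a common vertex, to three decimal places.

i: (-14)·6 - 10·7 = -84 - 70 = -154
j: 10·(-7) - (-2)·6 = -70 - (-12) = -58
k: (-2)·7 - (-14)·(-7) = -14 - 98 = -112
a × b = (-154, -58, -112)
|a × b| = √((-154)² + (-58)² + (-112)²) = √39624 ≈ 199.0578
area = ½ · 199.0578 ≈ 99.529

99.529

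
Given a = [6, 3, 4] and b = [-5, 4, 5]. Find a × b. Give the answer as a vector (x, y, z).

(-1, -50, 39)

i: 3·5 - 4·4 = 15 - 16 = -1
j: 4·(-5) - 6·5 = -20 - 30 = -50
k: 6·4 - 3·(-5) = 24 - (-15) = 39
a × b = (-1, -50, 39)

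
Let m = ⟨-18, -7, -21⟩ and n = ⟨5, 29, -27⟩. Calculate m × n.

(798, -591, -487)

i: (-7)·(-27) - (-21)·29 = 189 - (-609) = 798
j: (-21)·5 - (-18)·(-27) = -105 - 486 = -591
k: (-18)·29 - (-7)·5 = -522 - (-35) = -487
m × n = (798, -591, -487)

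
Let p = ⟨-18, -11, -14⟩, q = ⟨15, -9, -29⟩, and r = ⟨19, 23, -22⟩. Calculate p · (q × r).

-20363

q × r:
i: (-9)·(-22) - (-29)·23 = 198 - (-667) = 865
j: (-29)·19 - 15·(-22) = -551 - (-330) = -221
k: 15·23 - (-9)·19 = 345 - (-171) = 516
q × r = (865, -221, 516)
p · (q × r) = (-18)·865 + (-11)·(-221) + (-14)·516 = -15570 + 2431 - 7224 = -20363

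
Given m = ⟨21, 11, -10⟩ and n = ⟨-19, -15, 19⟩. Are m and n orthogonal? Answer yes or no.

no

m · n = 21·(-19) + 11·(-15) + (-10)·19 = -399 - 165 - 190 = -754
Nonzero, so the vectors are not orthogonal.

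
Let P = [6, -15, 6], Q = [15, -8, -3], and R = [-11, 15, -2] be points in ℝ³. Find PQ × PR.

PQ = (9, 7, -9)
PR = (-17, 30, -8)
i: 7·(-8) - (-9)·30 = -56 - (-270) = 214
j: (-9)·(-17) - 9·(-8) = 153 - (-72) = 225
k: 9·30 - 7·(-17) = 270 - (-119) = 389
PQ × PR = (214, 225, 389)

(214, 225, 389)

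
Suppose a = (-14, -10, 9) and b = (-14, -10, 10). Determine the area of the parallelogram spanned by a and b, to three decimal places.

17.205

i: (-10)·10 - 9·(-10) = -100 - (-90) = -10
j: 9·(-14) - (-14)·10 = -126 - (-140) = 14
k: (-14)·(-10) - (-10)·(-14) = 140 - 140 = 0
a × b = (-10, 14, 0)
|a × b| = √((-10)² + 14² + 0²) = √296 ≈ 17.2047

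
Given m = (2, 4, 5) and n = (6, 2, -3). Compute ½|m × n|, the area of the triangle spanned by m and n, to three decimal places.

i: 4·(-3) - 5·2 = -12 - 10 = -22
j: 5·6 - 2·(-3) = 30 - (-6) = 36
k: 2·2 - 4·6 = 4 - 24 = -20
m × n = (-22, 36, -20)
|m × n| = √((-22)² + 36² + (-20)²) = √2180 ≈ 46.6905
area = ½ · 46.6905 ≈ 23.345

23.345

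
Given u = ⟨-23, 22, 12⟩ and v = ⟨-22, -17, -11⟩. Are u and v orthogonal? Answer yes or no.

yes

u · v = (-23)·(-22) + 22·(-17) + 12·(-11) = 506 - 374 - 132 = 0
Zero, so the vectors are orthogonal.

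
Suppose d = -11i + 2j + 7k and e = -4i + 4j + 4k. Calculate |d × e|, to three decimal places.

44.181

i: 2·4 - 7·4 = 8 - 28 = -20
j: 7·(-4) - (-11)·4 = -28 - (-44) = 16
k: (-11)·4 - 2·(-4) = -44 - (-8) = -36
d × e = (-20, 16, -36)
|d × e| = √((-20)² + 16² + (-36)²) = √1952 ≈ 44.1814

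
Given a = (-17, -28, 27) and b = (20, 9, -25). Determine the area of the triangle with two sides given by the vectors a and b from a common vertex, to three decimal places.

i: (-28)·(-25) - 27·9 = 700 - 243 = 457
j: 27·20 - (-17)·(-25) = 540 - 425 = 115
k: (-17)·9 - (-28)·20 = -153 - (-560) = 407
a × b = (457, 115, 407)
|a × b| = √(457² + 115² + 407²) = √387723 ≈ 622.6741
area = ½ · 622.6741 ≈ 311.337

311.337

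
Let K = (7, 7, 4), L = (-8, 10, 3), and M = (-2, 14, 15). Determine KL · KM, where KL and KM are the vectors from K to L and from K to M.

145

KL = L − K = (-15, 3, -1)
KM = M − K = (-9, 7, 11)
KL · KM = (-15)·(-9) + 3·7 + (-1)·11 = 135 + 21 - 11 = 145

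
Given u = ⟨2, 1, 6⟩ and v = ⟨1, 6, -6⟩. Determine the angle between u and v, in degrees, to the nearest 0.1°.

120.8

u · v = 2·1 + 1·6 + 6·(-6) = 2 + 6 - 36 = -28
|u|² = 4 + 1 + 36 = 41,  |u| = √41 ≈ 6.403124
|v|² = 1 + 36 + 36 = 73,  |v| = √73 ≈ 8.544004
cos θ = -28 / (6.403124 · 8.544004) ≈ -0.51181
θ = arccos(-0.51181) ≈ 120.8°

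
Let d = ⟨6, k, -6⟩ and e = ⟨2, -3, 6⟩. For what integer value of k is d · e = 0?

-8

d · e = 6·2 + k·(-3) + (-6)·6 = -24 - 3k
Set equal to 0: -3k = 24, so k = -8.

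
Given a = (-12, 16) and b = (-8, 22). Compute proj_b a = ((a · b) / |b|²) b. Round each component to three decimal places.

(-6.540, 17.985)

a · b = (-12)·(-8) + 16·22 = 96 + 352 = 448
|b|² = 64 + 484 = 548
proj_b a = (448/548) · (-8, 22) ≈ (-6.540, 17.985)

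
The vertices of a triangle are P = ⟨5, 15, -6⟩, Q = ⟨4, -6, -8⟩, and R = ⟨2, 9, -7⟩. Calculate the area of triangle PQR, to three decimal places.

28.961

PQ = (-1, -21, -2),  PR = (-3, -6, -1)
i: (-21)·(-1) - (-2)·(-6) = 21 - 12 = 9
j: (-2)·(-3) - (-1)·(-1) = 6 - 1 = 5
k: (-1)·(-6) - (-21)·(-3) = 6 - 63 = -57
PQ × PR = (9, 5, -57)
|PQ × PR| = √3355 ≈ 57.9224
area = ½ · 57.9224 ≈ 28.961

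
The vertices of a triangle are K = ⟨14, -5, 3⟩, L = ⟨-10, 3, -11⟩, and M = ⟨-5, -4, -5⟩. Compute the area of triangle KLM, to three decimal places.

78.038

KL = (-24, 8, -14),  KM = (-19, 1, -8)
i: 8·(-8) - (-14)·1 = -64 - (-14) = -50
j: (-14)·(-19) - (-24)·(-8) = 266 - 192 = 74
k: (-24)·1 - 8·(-19) = -24 - (-152) = 128
KL × KM = (-50, 74, 128)
|KL × KM| = √24360 ≈ 156.0769
area = ½ · 156.0769 ≈ 78.038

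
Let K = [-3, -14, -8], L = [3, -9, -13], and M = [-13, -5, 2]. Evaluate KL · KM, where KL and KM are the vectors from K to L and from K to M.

KL = L − K = (6, 5, -5)
KM = M − K = (-10, 9, 10)
KL · KM = 6·(-10) + 5·9 + (-5)·10 = -60 + 45 - 50 = -65

-65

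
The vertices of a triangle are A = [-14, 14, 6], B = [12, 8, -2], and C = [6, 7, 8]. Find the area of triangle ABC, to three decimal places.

115.555

AB = (26, -6, -8),  AC = (20, -7, 2)
i: (-6)·2 - (-8)·(-7) = -12 - 56 = -68
j: (-8)·20 - 26·2 = -160 - 52 = -212
k: 26·(-7) - (-6)·20 = -182 - (-120) = -62
AB × AC = (-68, -212, -62)
|AB × AC| = √53412 ≈ 231.1104
area = ½ · 231.1104 ≈ 115.555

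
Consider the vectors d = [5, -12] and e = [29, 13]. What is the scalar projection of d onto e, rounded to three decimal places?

d · e = 5·29 + (-12)·13 = 145 - 156 = -11
|e| = √(841 + 169) = √1010 ≈ 31.7805
comp_e d = -11 / √1010 ≈ -0.346

-0.346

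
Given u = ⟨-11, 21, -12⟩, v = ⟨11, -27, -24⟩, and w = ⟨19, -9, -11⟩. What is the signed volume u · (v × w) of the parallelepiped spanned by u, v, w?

v × w:
i: (-27)·(-11) - (-24)·(-9) = 297 - 216 = 81
j: (-24)·19 - 11·(-11) = -456 - (-121) = -335
k: 11·(-9) - (-27)·19 = -99 - (-513) = 414
v × w = (81, -335, 414)
u · (v × w) = (-11)·81 + 21·(-335) + (-12)·414 = -891 - 7035 - 4968 = -12894

-12894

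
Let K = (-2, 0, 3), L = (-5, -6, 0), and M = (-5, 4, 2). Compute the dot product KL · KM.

-12

KL = L − K = (-3, -6, -3)
KM = M − K = (-3, 4, -1)
KL · KM = (-3)·(-3) + (-6)·4 + (-3)·(-1) = 9 - 24 + 3 = -12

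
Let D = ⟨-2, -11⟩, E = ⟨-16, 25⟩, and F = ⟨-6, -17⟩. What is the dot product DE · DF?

-160

DE = E − D = (-14, 36)
DF = F − D = (-4, -6)
DE · DF = (-14)·(-4) + 36·(-6) = 56 - 216 = -160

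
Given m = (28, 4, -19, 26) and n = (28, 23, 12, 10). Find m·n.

908

m · n = 28·28 + 4·23 + (-19)·12 + 26·10 = 784 + 92 - 228 + 260 = 908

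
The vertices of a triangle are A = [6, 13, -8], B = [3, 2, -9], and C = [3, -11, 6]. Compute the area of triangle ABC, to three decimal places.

93.848

AB = (-3, -11, -1),  AC = (-3, -24, 14)
i: (-11)·14 - (-1)·(-24) = -154 - 24 = -178
j: (-1)·(-3) - (-3)·14 = 3 - (-42) = 45
k: (-3)·(-24) - (-11)·(-3) = 72 - 33 = 39
AB × AC = (-178, 45, 39)
|AB × AC| = √35230 ≈ 187.6966
area = ½ · 187.6966 ≈ 93.848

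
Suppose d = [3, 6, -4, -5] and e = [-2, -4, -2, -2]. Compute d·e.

d · e = 3·(-2) + 6·(-4) + (-4)·(-2) + (-5)·(-2) = -6 - 24 + 8 + 10 = -12

-12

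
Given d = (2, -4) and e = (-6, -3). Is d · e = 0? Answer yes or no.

yes

d · e = 2·(-6) + (-4)·(-3) = -12 + 12 = 0
Zero, so the vectors are orthogonal.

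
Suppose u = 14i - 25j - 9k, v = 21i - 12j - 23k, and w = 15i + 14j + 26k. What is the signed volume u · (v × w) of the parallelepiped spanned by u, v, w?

v × w:
i: (-12)·26 - (-23)·14 = -312 - (-322) = 10
j: (-23)·15 - 21·26 = -345 - 546 = -891
k: 21·14 - (-12)·15 = 294 - (-180) = 474
v × w = (10, -891, 474)
u · (v × w) = 14·10 + (-25)·(-891) + (-9)·474 = 140 + 22275 - 4266 = 18149

18149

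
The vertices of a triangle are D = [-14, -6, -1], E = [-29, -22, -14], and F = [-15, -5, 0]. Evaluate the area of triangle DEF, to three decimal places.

20.940

DE = (-15, -16, -13),  DF = (-1, 1, 1)
i: (-16)·1 - (-13)·1 = -16 - (-13) = -3
j: (-13)·(-1) - (-15)·1 = 13 - (-15) = 28
k: (-15)·1 - (-16)·(-1) = -15 - 16 = -31
DE × DF = (-3, 28, -31)
|DE × DF| = √1754 ≈ 41.8808
area = ½ · 41.8808 ≈ 20.940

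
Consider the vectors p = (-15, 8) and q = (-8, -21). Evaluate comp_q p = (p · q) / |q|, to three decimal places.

p · q = (-15)·(-8) + 8·(-21) = 120 - 168 = -48
|q| = √(64 + 441) = √505 ≈ 22.4722
comp_q p = -48 / √505 ≈ -2.136

-2.136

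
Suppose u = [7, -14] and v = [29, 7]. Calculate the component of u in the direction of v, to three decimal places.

u · v = 7·29 + (-14)·7 = 203 - 98 = 105
|v| = √(841 + 49) = √890 ≈ 29.8329
comp_v u = 105 / √890 ≈ 3.520

3.520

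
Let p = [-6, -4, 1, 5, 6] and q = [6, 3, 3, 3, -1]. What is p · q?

-36

p · q = (-6)·6 + (-4)·3 + 1·3 + 5·3 + 6·(-1) = -36 - 12 + 3 + 15 - 6 = -36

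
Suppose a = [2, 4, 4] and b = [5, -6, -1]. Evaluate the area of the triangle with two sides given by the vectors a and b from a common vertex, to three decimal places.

21.840

i: 4·(-1) - 4·(-6) = -4 - (-24) = 20
j: 4·5 - 2·(-1) = 20 - (-2) = 22
k: 2·(-6) - 4·5 = -12 - 20 = -32
a × b = (20, 22, -32)
|a × b| = √(20² + 22² + (-32)²) = √1908 ≈ 43.6807
area = ½ · 43.6807 ≈ 21.840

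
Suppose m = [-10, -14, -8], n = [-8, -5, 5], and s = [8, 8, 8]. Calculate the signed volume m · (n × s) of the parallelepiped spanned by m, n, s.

-464

n × s:
i: (-5)·8 - 5·8 = -40 - 40 = -80
j: 5·8 - (-8)·8 = 40 - (-64) = 104
k: (-8)·8 - (-5)·8 = -64 - (-40) = -24
n × s = (-80, 104, -24)
m · (n × s) = (-10)·(-80) + (-14)·104 + (-8)·(-24) = 800 - 1456 + 192 = -464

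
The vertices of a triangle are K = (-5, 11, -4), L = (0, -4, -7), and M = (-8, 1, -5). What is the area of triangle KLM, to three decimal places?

KL = (5, -15, -3),  KM = (-3, -10, -1)
i: (-15)·(-1) - (-3)·(-10) = 15 - 30 = -15
j: (-3)·(-3) - 5·(-1) = 9 - (-5) = 14
k: 5·(-10) - (-15)·(-3) = -50 - 45 = -95
KL × KM = (-15, 14, -95)
|KL × KM| = √9446 ≈ 97.1905
area = ½ · 97.1905 ≈ 48.595

48.595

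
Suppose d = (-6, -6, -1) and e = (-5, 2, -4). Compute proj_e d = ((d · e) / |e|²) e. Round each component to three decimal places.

(-2.444, 0.978, -1.956)

d · e = (-6)·(-5) + (-6)·2 + (-1)·(-4) = 30 - 12 + 4 = 22
|e|² = 25 + 4 + 16 = 45
proj_e d = (22/45) · (-5, 2, -4) ≈ (-2.444, 0.978, -1.956)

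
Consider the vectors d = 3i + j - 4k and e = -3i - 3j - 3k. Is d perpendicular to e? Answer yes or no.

yes

d · e = 3·(-3) + 1·(-3) + (-4)·(-3) = -9 - 3 + 12 = 0
Zero, so the vectors are orthogonal.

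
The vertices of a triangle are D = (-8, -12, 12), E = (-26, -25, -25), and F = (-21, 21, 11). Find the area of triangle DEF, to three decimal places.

DE = (-18, -13, -37),  DF = (-13, 33, -1)
i: (-13)·(-1) - (-37)·33 = 13 - (-1221) = 1234
j: (-37)·(-13) - (-18)·(-1) = 481 - 18 = 463
k: (-18)·33 - (-13)·(-13) = -594 - 169 = -763
DE × DF = (1234, 463, -763)
|DE × DF| = √2319294 ≈ 1522.9228
area = ½ · 1522.9228 ≈ 761.461

761.461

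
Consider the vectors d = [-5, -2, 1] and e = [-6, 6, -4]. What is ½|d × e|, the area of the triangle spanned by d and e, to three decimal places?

24.718

i: (-2)·(-4) - 1·6 = 8 - 6 = 2
j: 1·(-6) - (-5)·(-4) = -6 - 20 = -26
k: (-5)·6 - (-2)·(-6) = -30 - 12 = -42
d × e = (2, -26, -42)
|d × e| = √(2² + (-26)² + (-42)²) = √2444 ≈ 49.4368
area = ½ · 49.4368 ≈ 24.718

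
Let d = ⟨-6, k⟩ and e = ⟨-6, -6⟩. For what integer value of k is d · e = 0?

d · e = (-6)·(-6) + k·(-6) = 36 - 6k
Set equal to 0: -6k = -36, so k = 6.

6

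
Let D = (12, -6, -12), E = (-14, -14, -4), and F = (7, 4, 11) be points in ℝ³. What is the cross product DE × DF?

DE = (-26, -8, 8)
DF = (-5, 10, 23)
i: (-8)·23 - 8·10 = -184 - 80 = -264
j: 8·(-5) - (-26)·23 = -40 - (-598) = 558
k: (-26)·10 - (-8)·(-5) = -260 - 40 = -300
DE × DF = (-264, 558, -300)

(-264, 558, -300)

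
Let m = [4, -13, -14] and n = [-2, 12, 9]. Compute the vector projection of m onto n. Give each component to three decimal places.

m · n = 4·(-2) + (-13)·12 + (-14)·9 = -8 - 156 - 126 = -290
|n|² = 4 + 144 + 81 = 229
proj_n m = (-290/229) · (-2, 12, 9) ≈ (2.533, -15.197, -11.397)

(2.533, -15.197, -11.397)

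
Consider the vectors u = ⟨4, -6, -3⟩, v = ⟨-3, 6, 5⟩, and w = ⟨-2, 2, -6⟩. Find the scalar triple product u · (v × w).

-34

v × w:
i: 6·(-6) - 5·2 = -36 - 10 = -46
j: 5·(-2) - (-3)·(-6) = -10 - 18 = -28
k: (-3)·2 - 6·(-2) = -6 - (-12) = 6
v × w = (-46, -28, 6)
u · (v × w) = 4·(-46) + (-6)·(-28) + (-3)·6 = -184 + 168 - 18 = -34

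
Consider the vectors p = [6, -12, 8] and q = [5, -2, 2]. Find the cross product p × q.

i: (-12)·2 - 8·(-2) = -24 - (-16) = -8
j: 8·5 - 6·2 = 40 - 12 = 28
k: 6·(-2) - (-12)·5 = -12 - (-60) = 48
p × q = (-8, 28, 48)

(-8, 28, 48)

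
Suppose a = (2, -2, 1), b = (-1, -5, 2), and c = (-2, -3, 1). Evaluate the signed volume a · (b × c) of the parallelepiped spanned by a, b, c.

1

b × c:
i: (-5)·1 - 2·(-3) = -5 - (-6) = 1
j: 2·(-2) - (-1)·1 = -4 - (-1) = -3
k: (-1)·(-3) - (-5)·(-2) = 3 - 10 = -7
b × c = (1, -3, -7)
a · (b × c) = 2·1 + (-2)·(-3) + 1·(-7) = 2 + 6 - 7 = 1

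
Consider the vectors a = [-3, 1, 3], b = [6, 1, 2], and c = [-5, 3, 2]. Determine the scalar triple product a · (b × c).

b × c:
i: 1·2 - 2·3 = 2 - 6 = -4
j: 2·(-5) - 6·2 = -10 - 12 = -22
k: 6·3 - 1·(-5) = 18 - (-5) = 23
b × c = (-4, -22, 23)
a · (b × c) = (-3)·(-4) + 1·(-22) + 3·23 = 12 - 22 + 69 = 59

59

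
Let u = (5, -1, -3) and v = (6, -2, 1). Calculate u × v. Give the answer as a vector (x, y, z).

(-7, -23, -4)

i: (-1)·1 - (-3)·(-2) = -1 - 6 = -7
j: (-3)·6 - 5·1 = -18 - 5 = -23
k: 5·(-2) - (-1)·6 = -10 - (-6) = -4
u × v = (-7, -23, -4)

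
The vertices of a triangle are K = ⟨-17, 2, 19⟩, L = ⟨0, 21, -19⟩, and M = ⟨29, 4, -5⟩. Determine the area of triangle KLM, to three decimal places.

813.265

KL = (17, 19, -38),  KM = (46, 2, -24)
i: 19·(-24) - (-38)·2 = -456 - (-76) = -380
j: (-38)·46 - 17·(-24) = -1748 - (-408) = -1340
k: 17·2 - 19·46 = 34 - 874 = -840
KL × KM = (-380, -1340, -840)
|KL × KM| = √2645600 ≈ 1626.5300
area = ½ · 1626.5300 ≈ 813.265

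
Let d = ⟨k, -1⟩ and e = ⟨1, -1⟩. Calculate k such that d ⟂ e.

-1

d · e = k·1 + (-1)·(-1) = 1 + 1k
Set equal to 0: 1k = -1, so k = -1.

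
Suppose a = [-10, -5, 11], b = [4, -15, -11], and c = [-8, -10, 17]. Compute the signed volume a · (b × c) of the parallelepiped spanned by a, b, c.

1790

b × c:
i: (-15)·17 - (-11)·(-10) = -255 - 110 = -365
j: (-11)·(-8) - 4·17 = 88 - 68 = 20
k: 4·(-10) - (-15)·(-8) = -40 - 120 = -160
b × c = (-365, 20, -160)
a · (b × c) = (-10)·(-365) + (-5)·20 + 11·(-160) = 3650 - 100 - 1760 = 1790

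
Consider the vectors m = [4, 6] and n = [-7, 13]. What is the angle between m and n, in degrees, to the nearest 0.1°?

62.0

m · n = 4·(-7) + 6·13 = -28 + 78 = 50
|m|² = 16 + 36 = 52,  |m| = √52 ≈ 7.211103
|n|² = 49 + 169 = 218,  |n| = √218 ≈ 14.764823
cos θ = 50 / (7.211103 · 14.764823) ≈ 0.46961
θ = arccos(0.46961) ≈ 62.0°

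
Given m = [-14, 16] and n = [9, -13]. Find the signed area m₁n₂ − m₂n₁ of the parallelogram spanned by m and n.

38

(-14)·(-13) - 16·9 = 182 - 144 = 38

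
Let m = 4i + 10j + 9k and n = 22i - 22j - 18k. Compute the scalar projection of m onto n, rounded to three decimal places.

-8.179

m · n = 4·22 + 10·(-22) + 9·(-18) = 88 - 220 - 162 = -294
|n| = √(484 + 484 + 324) = √1292 ≈ 35.9444
comp_n m = -294 / √1292 ≈ -8.179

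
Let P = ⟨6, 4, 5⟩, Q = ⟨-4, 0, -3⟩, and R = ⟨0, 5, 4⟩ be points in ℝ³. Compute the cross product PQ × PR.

(12, 38, -34)

PQ = (-10, -4, -8)
PR = (-6, 1, -1)
i: (-4)·(-1) - (-8)·1 = 4 - (-8) = 12
j: (-8)·(-6) - (-10)·(-1) = 48 - 10 = 38
k: (-10)·1 - (-4)·(-6) = -10 - 24 = -34
PQ × PR = (12, 38, -34)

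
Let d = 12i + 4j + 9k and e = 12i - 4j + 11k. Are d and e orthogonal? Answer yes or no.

d · e = 12·12 + 4·(-4) + 9·11 = 144 - 16 + 99 = 227
Nonzero, so the vectors are not orthogonal.

no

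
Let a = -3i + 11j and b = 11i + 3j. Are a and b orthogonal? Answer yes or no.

yes

a · b = (-3)·11 + 11·3 = -33 + 33 = 0
Zero, so the vectors are orthogonal.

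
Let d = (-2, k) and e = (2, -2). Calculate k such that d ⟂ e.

d · e = (-2)·2 + k·(-2) = -4 - 2k
Set equal to 0: -2k = 4, so k = -2.

-2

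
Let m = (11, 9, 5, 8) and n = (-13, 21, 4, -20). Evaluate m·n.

m · n = 11·(-13) + 9·21 + 5·4 + 8·(-20) = -143 + 189 + 20 - 160 = -94

-94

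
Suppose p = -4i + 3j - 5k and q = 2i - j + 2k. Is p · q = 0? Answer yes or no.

p · q = (-4)·2 + 3·(-1) + (-5)·2 = -8 - 3 - 10 = -21
Nonzero, so the vectors are not orthogonal.

no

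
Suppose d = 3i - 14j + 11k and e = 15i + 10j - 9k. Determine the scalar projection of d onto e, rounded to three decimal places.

-9.628

d · e = 3·15 + (-14)·10 + 11·(-9) = 45 - 140 - 99 = -194
|e| = √(225 + 100 + 81) = √406 ≈ 20.1494
comp_e d = -194 / √406 ≈ -9.628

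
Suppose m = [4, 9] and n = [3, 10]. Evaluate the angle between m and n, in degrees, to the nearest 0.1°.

7.3

m · n = 4·3 + 9·10 = 12 + 90 = 102
|m|² = 16 + 81 = 97,  |m| = √97 ≈ 9.848858
|n|² = 9 + 100 = 109,  |n| = √109 ≈ 10.440307
cos θ = 102 / (9.848858 · 10.440307) ≈ 0.99198
θ = arccos(0.99198) ≈ 7.3°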